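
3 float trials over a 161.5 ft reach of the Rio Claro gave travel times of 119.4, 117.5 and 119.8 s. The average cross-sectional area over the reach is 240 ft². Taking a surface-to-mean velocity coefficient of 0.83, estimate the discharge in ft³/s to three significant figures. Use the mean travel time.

271 ft³/s

t̄ = (119.4 + 117.5 + 119.8) / 3 = 118.9 s
v_surface = L / t̄ = 161.5 / 118.9 = 1.358 ft/s
v_mean = 0.83 × 1.358 = 1.127 ft/s
Q = A × v_mean = 240 × 1.127 = 270.6 ft³/s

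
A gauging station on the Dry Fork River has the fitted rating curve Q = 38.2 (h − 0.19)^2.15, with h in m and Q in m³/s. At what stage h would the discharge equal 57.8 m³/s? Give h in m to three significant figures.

1.40 m

h − h₀ = (Q/C)^(1/b) = (57.8/38.2)^(1/2.15) = 1.212 m
h = 0.19 + 1.212 = 1.402 m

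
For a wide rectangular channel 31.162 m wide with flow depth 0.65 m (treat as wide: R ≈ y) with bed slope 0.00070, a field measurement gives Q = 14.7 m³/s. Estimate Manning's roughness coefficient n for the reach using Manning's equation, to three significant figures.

0.0274

A = b·y = 31.162 × 0.65 = 20.26 m²
Wide channel: R ≈ y = 0.65 m
n = (1/Q)·A·R^(2/3)·S^(1/2) = (1/14.7) × 20.26 × 0.7504 × 0.02646 = 0.02736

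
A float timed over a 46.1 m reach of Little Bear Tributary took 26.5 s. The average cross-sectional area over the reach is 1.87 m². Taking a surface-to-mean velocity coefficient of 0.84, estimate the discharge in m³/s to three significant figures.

v_surface = L / t̄ = 46.1 / 26.5 = 1.740 m/s
v_mean = 0.84 × 1.740 = 1.461 m/s
Q = A × v_mean = 1.87 × 1.461 = 2.733 m³/s

2.73 m³/s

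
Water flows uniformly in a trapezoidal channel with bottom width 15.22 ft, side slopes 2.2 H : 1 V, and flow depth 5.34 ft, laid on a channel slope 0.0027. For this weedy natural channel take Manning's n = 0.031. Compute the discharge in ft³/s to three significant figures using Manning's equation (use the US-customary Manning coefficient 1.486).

828 ft³/s

A = (b + z·y)·y = (15.22 + 2.2×5.34)×5.34 = 144.0 ft²
P = b + 2y√(1+z²) = 15.22 + 2×5.34×√(1+2.2²) = 41.03 ft
R = A/P = 144.0/41.03 = 3.510 ft
Q = (1.486/n)·A·R^(2/3)·S^(1/2) = (1.486/0.031) × 144.0 × 3.510^(2/3) × 0.0027^(1/2) = 828.4 ft³/s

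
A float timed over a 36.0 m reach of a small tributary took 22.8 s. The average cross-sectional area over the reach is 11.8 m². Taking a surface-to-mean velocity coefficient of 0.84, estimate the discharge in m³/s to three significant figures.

15.7 m³/s

v_surface = L / t̄ = 36.0 / 22.8 = 1.579 m/s
v_mean = 0.84 × 1.579 = 1.326 m/s
Q = A × v_mean = 11.8 × 1.326 = 15.65 m³/s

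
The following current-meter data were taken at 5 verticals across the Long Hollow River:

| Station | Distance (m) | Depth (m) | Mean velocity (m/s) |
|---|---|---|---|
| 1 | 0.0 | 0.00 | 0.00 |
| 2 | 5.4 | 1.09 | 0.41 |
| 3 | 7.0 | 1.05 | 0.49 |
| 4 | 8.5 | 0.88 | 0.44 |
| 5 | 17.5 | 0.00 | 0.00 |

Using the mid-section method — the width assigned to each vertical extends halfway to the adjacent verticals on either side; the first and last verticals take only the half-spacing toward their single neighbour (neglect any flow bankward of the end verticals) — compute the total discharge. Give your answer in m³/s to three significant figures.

4.39 m³/s

w_2 = (7.0 − 0.0)/2 = 3.5 m; q_2 = 0.41 × 1.09 × 3.5 = 1.564 m³/s
w_3 = (8.5 − 5.4)/2 = 1.55 m; q_3 = 0.49 × 1.05 × 1.55 = 0.7975 m³/s
w_4 = (17.5 − 7.0)/2 = 5.25 m; q_4 = 0.44 × 0.88 × 5.25 = 2.033 m³/s
Stations 1, 5 contribute zero (depth or velocity is 0).
Q = Σ qᵢ = 4.394 m³/s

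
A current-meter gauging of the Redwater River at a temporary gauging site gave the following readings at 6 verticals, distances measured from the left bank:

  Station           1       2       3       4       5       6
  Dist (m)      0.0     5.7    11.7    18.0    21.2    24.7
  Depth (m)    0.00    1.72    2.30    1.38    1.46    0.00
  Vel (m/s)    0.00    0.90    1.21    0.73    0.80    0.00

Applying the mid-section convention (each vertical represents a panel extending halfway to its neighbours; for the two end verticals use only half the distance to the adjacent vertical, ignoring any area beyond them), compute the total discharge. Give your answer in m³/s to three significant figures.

34.9 m³/s

w_2 = (11.7 − 0.0)/2 = 5.85 m; q_2 = 0.90 × 1.72 × 5.85 = 9.056 m³/s
w_3 = (18.0 − 5.7)/2 = 6.15 m; q_3 = 1.21 × 2.30 × 6.15 = 17.12 m³/s
w_4 = (21.2 − 11.7)/2 = 4.75 m; q_4 = 0.73 × 1.38 × 4.75 = 4.785 m³/s
w_5 = (24.7 − 18.0)/2 = 3.35 m; q_5 = 0.80 × 1.46 × 3.35 = 3.913 m³/s
Stations 1, 6 contribute zero (depth or velocity is 0).
Q = Σ qᵢ = 34.87 m³/s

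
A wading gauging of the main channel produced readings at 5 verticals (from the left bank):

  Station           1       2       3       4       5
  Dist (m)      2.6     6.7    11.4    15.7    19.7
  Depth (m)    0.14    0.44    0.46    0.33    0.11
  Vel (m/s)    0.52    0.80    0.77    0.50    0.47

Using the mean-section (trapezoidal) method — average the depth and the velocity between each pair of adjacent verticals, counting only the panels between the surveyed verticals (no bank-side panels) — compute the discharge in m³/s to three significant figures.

Panel 1-2: Δb = 4.1 m, d̄ = (0.14+0.44)/2 = 0.29, v̄ = (0.52+0.80)/2 = 0.66 → q = 4.1×0.29×0.66 = 0.7847 m³/s
Panel 2-3: Δb = 4.7 m, d̄ = (0.44+0.46)/2 = 0.45, v̄ = (0.80+0.77)/2 = 0.785 → q = 4.7×0.45×0.785 = 1.660 m³/s
Panel 3-4: Δb = 4.3 m, d̄ = (0.46+0.33)/2 = 0.395, v̄ = (0.77+0.50)/2 = 0.635 → q = 4.3×0.395×0.635 = 1.079 m³/s
Panel 4-5: Δb = 4 m, d̄ = (0.33+0.11)/2 = 0.22, v̄ = (0.50+0.47)/2 = 0.485 → q = 4×0.22×0.485 = 0.4268 m³/s
Q = Σ q = 3.950 m³/s

3.95 m³/s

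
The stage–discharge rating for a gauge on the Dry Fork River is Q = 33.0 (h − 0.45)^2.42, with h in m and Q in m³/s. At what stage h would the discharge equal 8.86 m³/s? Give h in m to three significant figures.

1.03 m

h − h₀ = (Q/C)^(1/b) = (8.86/33.0)^(1/2.42) = 0.5808 m
h = 0.45 + 0.5808 = 1.031 m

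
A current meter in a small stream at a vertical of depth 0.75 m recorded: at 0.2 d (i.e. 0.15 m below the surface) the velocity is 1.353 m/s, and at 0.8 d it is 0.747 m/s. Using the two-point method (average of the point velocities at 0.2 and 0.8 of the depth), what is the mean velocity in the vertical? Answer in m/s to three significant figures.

1.05 m/s

v̄ = (1.353 + 0.747) / 2 = 1.050 m/s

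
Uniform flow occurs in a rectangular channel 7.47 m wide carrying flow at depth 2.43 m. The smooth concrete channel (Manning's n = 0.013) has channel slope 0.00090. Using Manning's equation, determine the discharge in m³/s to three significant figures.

54.2 m³/s

A = b·y = 7.47 × 2.43 = 18.15 m²
P = b + 2y = 7.47 + 2×2.43 = 12.33 m
R = A/P = 18.15/12.33 = 1.472 m
Q = (1/n)·A·R^(2/3)·S^(1/2) = (1/0.013) × 18.15 × 1.472^(2/3) × 0.00090^(1/2) = 54.21 m³/s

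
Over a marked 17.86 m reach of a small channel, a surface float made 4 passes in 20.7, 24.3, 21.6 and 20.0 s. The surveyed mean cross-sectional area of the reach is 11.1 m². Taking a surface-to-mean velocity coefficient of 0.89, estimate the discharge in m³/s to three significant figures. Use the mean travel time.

8.15 m³/s

t̄ = (20.7 + 24.3 + 21.6 + 20.0) / 4 = 21.65 s
v_surface = L / t̄ = 17.86 / 21.65 = 0.8249 m/s
v_mean = 0.89 × 0.8249 = 0.7342 m/s
Q = A × v_mean = 11.1 × 0.7342 = 8.150 m³/s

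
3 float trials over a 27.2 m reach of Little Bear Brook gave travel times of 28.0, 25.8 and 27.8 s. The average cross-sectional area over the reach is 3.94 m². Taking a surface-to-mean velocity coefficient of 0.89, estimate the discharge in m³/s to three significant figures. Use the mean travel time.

3.51 m³/s

t̄ = (28.0 + 25.8 + 27.8) / 3 = 27.2 s
v_surface = L / t̄ = 27.2 / 27.2 = 1.000 m/s
v_mean = 0.89 × 1.000 = 0.8900 m/s
Q = A × v_mean = 3.94 × 0.8900 = 3.507 m³/s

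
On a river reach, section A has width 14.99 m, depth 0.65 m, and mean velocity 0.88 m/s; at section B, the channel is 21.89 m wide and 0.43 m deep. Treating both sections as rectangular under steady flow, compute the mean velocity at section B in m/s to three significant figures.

0.911 m/s

Q = A₁V₁ = (14.99×0.65) × 0.88 = 8.574 m³/s
A₂ = 21.89 × 0.43 = 9.413 m²
V₂ = Q/A₂ = 8.574/9.413 = 0.9109 m/s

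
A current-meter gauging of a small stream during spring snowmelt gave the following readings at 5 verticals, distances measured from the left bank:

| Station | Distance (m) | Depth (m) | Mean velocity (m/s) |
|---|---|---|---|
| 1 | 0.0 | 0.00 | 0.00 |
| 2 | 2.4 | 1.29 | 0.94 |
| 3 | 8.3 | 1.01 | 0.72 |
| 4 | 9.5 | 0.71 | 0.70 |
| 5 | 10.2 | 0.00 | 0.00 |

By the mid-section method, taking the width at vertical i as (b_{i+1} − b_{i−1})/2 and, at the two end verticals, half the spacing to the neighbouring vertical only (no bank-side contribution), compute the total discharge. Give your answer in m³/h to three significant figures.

w_2 = (8.3 − 0.0)/2 = 4.15 m; q_2 = 0.94 × 1.29 × 4.15 = 5.032 m³/s
w_3 = (9.5 − 2.4)/2 = 3.55 m; q_3 = 0.72 × 1.01 × 3.55 = 2.582 m³/s
w_4 = (10.2 − 8.3)/2 = 0.95 m; q_4 = 0.70 × 0.71 × 0.95 = 0.4722 m³/s
Stations 1, 5 contribute zero (depth or velocity is 0).
Q = Σ qᵢ = 8.086 m³/s
= 8.086 × 3600 = 29110 m³/h

29100 m³/h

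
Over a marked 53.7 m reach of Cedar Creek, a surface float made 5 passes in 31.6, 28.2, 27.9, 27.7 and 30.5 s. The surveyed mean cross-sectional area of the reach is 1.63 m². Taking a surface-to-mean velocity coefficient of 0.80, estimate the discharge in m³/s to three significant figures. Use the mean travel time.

2.40 m³/s

t̄ = (31.6 + 28.2 + 27.9 + 27.7 + 30.5) / 5 = 29.18 s
v_surface = L / t̄ = 53.7 / 29.18 = 1.840 m/s
v_mean = 0.80 × 1.840 = 1.472 m/s
Q = A × v_mean = 1.63 × 1.472 = 2.400 m³/s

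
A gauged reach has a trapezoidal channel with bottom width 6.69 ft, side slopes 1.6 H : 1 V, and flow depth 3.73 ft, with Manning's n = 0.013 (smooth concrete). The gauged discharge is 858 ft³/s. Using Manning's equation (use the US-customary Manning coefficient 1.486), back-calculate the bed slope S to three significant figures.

A = (b + z·y)·y = (6.69 + 1.6×3.73)×3.73 = 47.21 ft²
P = b + 2y√(1+z²) = 6.69 + 2×3.73×√(1+1.6²) = 20.77 ft
R = A/P = 47.21/20.77 = 2.274 ft
S = (Q·n / (1.486·A·R^(2/3)))² = (858×0.013 / (1.486×47.21×1.729))² = 0.008453

0.00845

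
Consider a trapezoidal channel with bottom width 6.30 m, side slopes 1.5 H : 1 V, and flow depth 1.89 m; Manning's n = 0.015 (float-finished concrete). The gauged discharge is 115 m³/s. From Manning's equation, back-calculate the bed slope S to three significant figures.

0.00692

A = (b + z·y)·y = (6.30 + 1.5×1.89)×1.89 = 17.27 m²
P = b + 2y√(1+z²) = 6.30 + 2×1.89×√(1+1.5²) = 13.11 m
R = A/P = 17.27/13.11 = 1.316 m
S = (Q·n / (1·A·R^(2/3)))² = (115×0.015 / (1×17.27×1.201))² = 0.006919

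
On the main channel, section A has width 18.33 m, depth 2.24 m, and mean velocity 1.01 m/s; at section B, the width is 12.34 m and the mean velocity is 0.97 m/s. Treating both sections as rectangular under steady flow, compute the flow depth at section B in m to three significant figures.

3.46 m

Q = A₁V₁ = (18.33×2.24) × 1.01 = 41.47 m³/s
d₂ = Q/(b₂ V₂) = 41.47/(12.34×0.97) = 3.465 m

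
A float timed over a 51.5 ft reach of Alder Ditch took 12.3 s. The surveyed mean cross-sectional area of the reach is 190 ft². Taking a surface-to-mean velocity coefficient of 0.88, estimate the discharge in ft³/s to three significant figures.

v_surface = L / t̄ = 51.5 / 12.3 = 4.187 ft/s
v_mean = 0.88 × 4.187 = 3.685 ft/s
Q = A × v_mean = 190 × 3.685 = 700.1 ft³/s

700 ft³/s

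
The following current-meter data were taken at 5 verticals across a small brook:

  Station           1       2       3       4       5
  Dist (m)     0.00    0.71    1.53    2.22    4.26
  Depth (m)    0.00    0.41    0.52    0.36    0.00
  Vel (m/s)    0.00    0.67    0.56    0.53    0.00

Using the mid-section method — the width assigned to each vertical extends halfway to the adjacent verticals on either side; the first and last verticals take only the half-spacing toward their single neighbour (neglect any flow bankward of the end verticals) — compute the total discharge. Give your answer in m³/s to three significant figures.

w_2 = (1.53 − 0.00)/2 = 0.765 m; q_2 = 0.67 × 0.41 × 0.765 = 0.2101 m³/s
w_3 = (2.22 − 0.71)/2 = 0.755 m; q_3 = 0.56 × 0.52 × 0.755 = 0.2199 m³/s
w_4 = (4.26 − 1.53)/2 = 1.365 m; q_4 = 0.53 × 0.36 × 1.365 = 0.2604 m³/s
Stations 1, 5 contribute zero (depth or velocity is 0).
Q = Σ qᵢ = 0.6904 m³/s

0.690 m³/s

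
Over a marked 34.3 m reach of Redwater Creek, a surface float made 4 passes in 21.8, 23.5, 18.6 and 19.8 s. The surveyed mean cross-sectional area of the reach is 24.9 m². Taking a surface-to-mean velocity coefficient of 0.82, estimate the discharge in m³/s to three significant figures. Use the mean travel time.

33.5 m³/s

t̄ = (21.8 + 23.5 + 18.6 + 19.8) / 4 = 20.925 s
v_surface = L / t̄ = 34.3 / 20.925 = 1.639 m/s
v_mean = 0.82 × 1.639 = 1.344 m/s
Q = A × v_mean = 24.9 × 1.344 = 33.47 m³/s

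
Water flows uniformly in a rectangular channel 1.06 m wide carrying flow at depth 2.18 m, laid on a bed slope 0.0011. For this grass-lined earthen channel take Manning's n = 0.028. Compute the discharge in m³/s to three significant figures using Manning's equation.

1.55 m³/s

A = b·y = 1.06 × 2.18 = 2.311 m²
P = b + 2y = 1.06 + 2×2.18 = 5.420 m
R = A/P = 2.311/5.420 = 0.4263 m
Q = (1/n)·A·R^(2/3)·S^(1/2) = (1/0.028) × 2.311 × 0.4263^(2/3) × 0.0011^(1/2) = 1.551 m³/s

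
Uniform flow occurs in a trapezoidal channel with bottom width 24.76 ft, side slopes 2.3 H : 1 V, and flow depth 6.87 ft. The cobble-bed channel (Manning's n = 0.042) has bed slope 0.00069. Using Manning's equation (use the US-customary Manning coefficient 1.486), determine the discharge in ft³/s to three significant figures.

A = (b + z·y)·y = (24.76 + 2.3×6.87)×6.87 = 278.7 ft²
P = b + 2y√(1+z²) = 24.76 + 2×6.87×√(1+2.3²) = 59.22 ft
R = A/P = 278.7/59.22 = 4.705 ft
Q = (1.486/n)·A·R^(2/3)·S^(1/2) = (1.486/0.042) × 278.7 × 4.705^(2/3) × 0.00069^(1/2) = 727.2 ft³/s

727 ft³/s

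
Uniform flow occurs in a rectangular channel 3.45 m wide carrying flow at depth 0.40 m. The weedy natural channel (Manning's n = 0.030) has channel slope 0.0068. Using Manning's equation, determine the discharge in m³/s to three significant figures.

A = b·y = 3.45 × 0.40 = 1.380 m²
P = b + 2y = 3.45 + 2×0.40 = 4.250 m
R = A/P = 1.380/4.250 = 0.3247 m
Q = (1/n)·A·R^(2/3)·S^(1/2) = (1/0.030) × 1.380 × 0.3247^(2/3) × 0.0068^(1/2) = 1.792 m³/s

1.79 m³/s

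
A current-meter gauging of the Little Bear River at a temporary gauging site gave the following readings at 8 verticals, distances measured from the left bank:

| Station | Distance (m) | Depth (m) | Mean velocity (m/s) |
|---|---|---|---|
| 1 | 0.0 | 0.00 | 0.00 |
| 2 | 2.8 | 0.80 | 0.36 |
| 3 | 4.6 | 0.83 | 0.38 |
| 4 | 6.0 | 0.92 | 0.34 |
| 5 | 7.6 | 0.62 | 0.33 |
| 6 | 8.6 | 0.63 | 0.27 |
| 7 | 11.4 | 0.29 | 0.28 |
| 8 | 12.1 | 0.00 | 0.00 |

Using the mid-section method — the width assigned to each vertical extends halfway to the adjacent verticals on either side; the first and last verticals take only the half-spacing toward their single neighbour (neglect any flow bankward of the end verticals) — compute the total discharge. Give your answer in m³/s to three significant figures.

2.37 m³/s

w_2 = (4.6 − 0.0)/2 = 2.3 m; q_2 = 0.36 × 0.80 × 2.3 = 0.6624 m³/s
w_3 = (6.0 − 2.8)/2 = 1.6 m; q_3 = 0.38 × 0.83 × 1.6 = 0.5046 m³/s
w_4 = (7.6 − 4.6)/2 = 1.5 m; q_4 = 0.34 × 0.92 × 1.5 = 0.4692 m³/s
w_5 = (8.6 − 6.0)/2 = 1.3 m; q_5 = 0.33 × 0.62 × 1.3 = 0.2660 m³/s
w_6 = (11.4 − 7.6)/2 = 1.9 m; q_6 = 0.27 × 0.63 × 1.9 = 0.3232 m³/s
w_7 = (12.1 − 8.6)/2 = 1.75 m; q_7 = 0.28 × 0.29 × 1.75 = 0.1421 m³/s
Stations 1, 8 contribute zero (depth or velocity is 0).
Q = Σ qᵢ = 2.368 m³/s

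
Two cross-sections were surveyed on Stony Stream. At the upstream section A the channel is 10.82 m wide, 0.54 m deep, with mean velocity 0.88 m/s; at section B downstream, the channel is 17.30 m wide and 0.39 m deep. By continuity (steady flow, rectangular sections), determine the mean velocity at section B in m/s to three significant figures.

Q = A₁V₁ = (10.82×0.54) × 0.88 = 5.142 m³/s
A₂ = 17.30 × 0.39 = 6.747 m²
V₂ = Q/A₂ = 5.142/6.747 = 0.7621 m/s

0.762 m/s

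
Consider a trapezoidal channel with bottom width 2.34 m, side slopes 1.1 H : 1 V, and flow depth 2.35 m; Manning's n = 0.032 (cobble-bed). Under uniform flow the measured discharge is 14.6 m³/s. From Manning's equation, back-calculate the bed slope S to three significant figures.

A = (b + z·y)·y = (2.34 + 1.1×2.35)×2.35 = 11.57 m²
P = b + 2y√(1+z²) = 2.34 + 2×2.35×√(1+1.1²) = 9.327 m
R = A/P = 11.57/9.327 = 1.241 m
S = (Q·n / (1·A·R^(2/3)))² = (14.6×0.032 / (1×11.57×1.155))² = 0.001222

0.00122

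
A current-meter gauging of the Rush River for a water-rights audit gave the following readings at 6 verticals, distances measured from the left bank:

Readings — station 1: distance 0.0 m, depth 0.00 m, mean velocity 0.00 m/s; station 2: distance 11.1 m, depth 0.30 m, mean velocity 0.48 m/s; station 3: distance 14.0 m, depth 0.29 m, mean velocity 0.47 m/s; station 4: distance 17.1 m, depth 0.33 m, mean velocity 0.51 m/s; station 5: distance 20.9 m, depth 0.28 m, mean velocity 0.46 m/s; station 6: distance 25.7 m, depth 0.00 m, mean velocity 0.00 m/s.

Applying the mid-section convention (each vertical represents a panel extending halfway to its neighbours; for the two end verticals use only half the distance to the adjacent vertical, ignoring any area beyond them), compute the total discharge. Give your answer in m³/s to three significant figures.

w_2 = (14.0 − 0.0)/2 = 7 m; q_2 = 0.48 × 0.30 × 7 = 1.008 m³/s
w_3 = (17.1 − 11.1)/2 = 3 m; q_3 = 0.47 × 0.29 × 3 = 0.4089 m³/s
w_4 = (20.9 − 14.0)/2 = 3.45 m; q_4 = 0.51 × 0.33 × 3.45 = 0.5806 m³/s
w_5 = (25.7 − 17.1)/2 = 4.3 m; q_5 = 0.46 × 0.28 × 4.3 = 0.5538 m³/s
Stations 1, 6 contribute zero (depth or velocity is 0).
Q = Σ qᵢ = 2.551 m³/s

2.55 m³/s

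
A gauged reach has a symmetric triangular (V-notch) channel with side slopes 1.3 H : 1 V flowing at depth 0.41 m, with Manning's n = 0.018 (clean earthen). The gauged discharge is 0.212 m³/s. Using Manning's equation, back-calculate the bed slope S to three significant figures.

A = z·y² = 1.3×0.41² = 0.2185 m²
P = 2y√(1+z²) = 2×0.41×√(1+1.3²) = 1.345 m
R = A/P = 0.2185/1.345 = 0.1625 m
S = (Q·n / (1·A·R^(2/3)))² = (0.212×0.018 / (1×0.2185×0.2978))² = 0.003439

0.00344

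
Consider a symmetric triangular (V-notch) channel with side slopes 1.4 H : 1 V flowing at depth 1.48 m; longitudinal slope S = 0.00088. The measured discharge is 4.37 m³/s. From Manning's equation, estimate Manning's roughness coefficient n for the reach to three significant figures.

A = z·y² = 1.4×1.48² = 3.067 m²
P = 2y√(1+z²) = 2×1.48×√(1+1.4²) = 5.093 m
R = A/P = 3.067/5.093 = 0.6022 m
n = (1/Q)·A·R^(2/3)·S^(1/2) = (1/4.37) × 3.067 × 0.7131 × 0.02966 = 0.01484

0.0148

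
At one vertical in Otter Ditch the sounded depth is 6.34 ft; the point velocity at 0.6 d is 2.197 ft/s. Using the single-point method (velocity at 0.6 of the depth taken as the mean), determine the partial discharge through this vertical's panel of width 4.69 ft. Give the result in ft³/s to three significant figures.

65.3 ft³/s

v̄ = v₀.₆ = 2.197 ft/s
q = v̄ × d × w = 2.197 × 6.34 × 4.69 = 65.33 ft³/s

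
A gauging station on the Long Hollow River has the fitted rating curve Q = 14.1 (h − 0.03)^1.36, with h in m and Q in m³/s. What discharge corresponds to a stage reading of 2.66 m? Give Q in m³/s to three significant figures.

Q = 14.1 × (2.66 − 0.03)^1.36 = 14.1 × 2.63^1.36 = 52.52 m³/s

52.5 m³/s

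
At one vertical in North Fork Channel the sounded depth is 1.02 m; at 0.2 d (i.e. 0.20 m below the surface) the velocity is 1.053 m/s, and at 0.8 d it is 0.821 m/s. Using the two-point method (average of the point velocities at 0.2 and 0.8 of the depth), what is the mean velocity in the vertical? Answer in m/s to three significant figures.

v̄ = (1.053 + 0.821) / 2 = 0.9370 m/s

0.937 m/s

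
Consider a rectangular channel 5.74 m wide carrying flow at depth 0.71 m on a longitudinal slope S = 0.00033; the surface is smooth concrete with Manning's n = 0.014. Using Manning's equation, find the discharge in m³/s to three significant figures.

A = b·y = 5.74 × 0.71 = 4.075 m²
P = b + 2y = 5.74 + 2×0.71 = 7.160 m
R = A/P = 4.075/7.160 = 0.5692 m
Q = (1/n)·A·R^(2/3)·S^(1/2) = (1/0.014) × 4.075 × 0.5692^(2/3) × 0.00033^(1/2) = 3.632 m³/s

3.63 m³/s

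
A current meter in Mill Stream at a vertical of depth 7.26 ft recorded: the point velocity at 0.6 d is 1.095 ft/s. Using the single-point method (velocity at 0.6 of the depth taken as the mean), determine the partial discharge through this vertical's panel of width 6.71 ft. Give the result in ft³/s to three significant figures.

53.3 ft³/s

v̄ = v₀.₆ = 1.095 ft/s
q = v̄ × d × w = 1.095 × 7.26 × 6.71 = 53.34 ft³/s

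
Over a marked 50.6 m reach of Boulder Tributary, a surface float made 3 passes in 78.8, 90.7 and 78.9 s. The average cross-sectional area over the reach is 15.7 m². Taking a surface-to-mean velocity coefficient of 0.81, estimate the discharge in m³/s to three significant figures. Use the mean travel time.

7.77 m³/s

t̄ = (78.8 + 90.7 + 78.9) / 3 = 82.8 s
v_surface = L / t̄ = 50.6 / 82.8 = 0.6111 m/s
v_mean = 0.81 × 0.6111 = 0.4950 m/s
Q = A × v_mean = 15.7 × 0.4950 = 7.772 m³/s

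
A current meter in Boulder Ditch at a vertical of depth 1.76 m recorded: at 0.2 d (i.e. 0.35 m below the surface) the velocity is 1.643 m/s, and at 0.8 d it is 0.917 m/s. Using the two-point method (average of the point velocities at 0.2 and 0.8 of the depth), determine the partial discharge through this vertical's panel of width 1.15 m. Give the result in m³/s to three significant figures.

2.59 m³/s

v̄ = (1.643 + 0.917) / 2 = 1.280 m/s
q = v̄ × d × w = 1.280 × 1.76 × 1.15 = 2.591 m³/s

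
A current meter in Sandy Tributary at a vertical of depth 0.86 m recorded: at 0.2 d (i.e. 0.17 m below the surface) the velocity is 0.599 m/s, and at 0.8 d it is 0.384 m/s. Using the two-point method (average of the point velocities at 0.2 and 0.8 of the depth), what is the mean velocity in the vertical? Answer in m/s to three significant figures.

0.492 m/s

v̄ = (0.599 + 0.384) / 2 = 0.4915 m/s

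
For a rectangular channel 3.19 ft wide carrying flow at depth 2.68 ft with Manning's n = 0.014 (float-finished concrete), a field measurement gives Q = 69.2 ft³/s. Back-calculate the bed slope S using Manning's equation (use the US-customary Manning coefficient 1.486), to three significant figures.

0.00582

A = b·y = 3.19 × 2.68 = 8.549 ft²
P = b + 2y = 3.19 + 2×2.68 = 8.550 ft
R = A/P = 8.549/8.550 = 0.9999 ft
S = (Q·n / (1.486·A·R^(2/3)))² = (69.2×0.014 / (1.486×8.549×0.9999))² = 0.005816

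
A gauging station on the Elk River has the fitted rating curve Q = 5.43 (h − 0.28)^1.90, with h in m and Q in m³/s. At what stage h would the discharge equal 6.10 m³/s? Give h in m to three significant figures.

h − h₀ = (Q/C)^(1/b) = (6.10/5.43)^(1/1.90) = 1.063 m
h = 0.28 + 1.063 = 1.343 m

1.34 m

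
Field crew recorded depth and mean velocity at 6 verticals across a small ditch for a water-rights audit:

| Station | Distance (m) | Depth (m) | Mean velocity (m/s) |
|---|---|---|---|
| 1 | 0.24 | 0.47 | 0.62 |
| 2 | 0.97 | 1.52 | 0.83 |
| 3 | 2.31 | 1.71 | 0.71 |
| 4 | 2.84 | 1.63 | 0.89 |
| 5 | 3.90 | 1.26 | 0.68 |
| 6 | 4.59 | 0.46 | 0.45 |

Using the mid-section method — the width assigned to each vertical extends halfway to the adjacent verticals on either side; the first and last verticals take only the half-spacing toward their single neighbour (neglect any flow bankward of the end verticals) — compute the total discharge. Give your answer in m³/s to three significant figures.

w_1 = (0.97 − 0.24)/2 = 0.365 m; q_1 = 0.62 × 0.47 × 0.365 = 0.1064 m³/s
w_2 = (2.31 − 0.24)/2 = 1.035 m; q_2 = 0.83 × 1.52 × 1.035 = 1.306 m³/s
w_3 = (2.84 − 0.97)/2 = 0.935 m; q_3 = 0.71 × 1.71 × 0.935 = 1.135 m³/s
w_4 = (3.90 − 2.31)/2 = 0.795 m; q_4 = 0.89 × 1.63 × 0.795 = 1.153 m³/s
w_5 = (4.59 − 2.84)/2 = 0.875 m; q_5 = 0.68 × 1.26 × 0.875 = 0.7497 m³/s
w_6 = (4.59 − 3.90)/2 = 0.345 m; q_6 = 0.45 × 0.46 × 0.345 = 0.07142 m³/s
Q = Σ qᵢ = 4.522 m³/s

4.52 m³/s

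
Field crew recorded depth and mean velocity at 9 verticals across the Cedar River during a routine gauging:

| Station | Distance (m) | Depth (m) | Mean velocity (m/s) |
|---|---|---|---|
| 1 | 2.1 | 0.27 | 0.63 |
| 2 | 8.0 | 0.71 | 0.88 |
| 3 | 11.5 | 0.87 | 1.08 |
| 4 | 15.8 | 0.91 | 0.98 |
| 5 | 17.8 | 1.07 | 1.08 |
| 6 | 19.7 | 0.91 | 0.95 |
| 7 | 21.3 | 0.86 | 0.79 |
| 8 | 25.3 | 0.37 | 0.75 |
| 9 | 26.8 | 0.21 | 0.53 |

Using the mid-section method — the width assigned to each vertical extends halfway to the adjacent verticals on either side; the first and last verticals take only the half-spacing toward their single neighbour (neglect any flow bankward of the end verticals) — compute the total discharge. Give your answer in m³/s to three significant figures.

16.4 m³/s

w_1 = (8.0 − 2.1)/2 = 2.95 m; q_1 = 0.63 × 0.27 × 2.95 = 0.5018 m³/s
w_2 = (11.5 − 2.1)/2 = 4.7 m; q_2 = 0.88 × 0.71 × 4.7 = 2.937 m³/s
w_3 = (15.8 − 8.0)/2 = 3.9 m; q_3 = 1.08 × 0.87 × 3.9 = 3.664 m³/s
w_4 = (17.8 − 11.5)/2 = 3.15 m; q_4 = 0.98 × 0.91 × 3.15 = 2.809 m³/s
w_5 = (19.7 − 15.8)/2 = 1.95 m; q_5 = 1.08 × 1.07 × 1.95 = 2.253 m³/s
w_6 = (21.3 − 17.8)/2 = 1.75 m; q_6 = 0.95 × 0.91 × 1.75 = 1.513 m³/s
w_7 = (25.3 − 19.7)/2 = 2.8 m; q_7 = 0.79 × 0.86 × 2.8 = 1.902 m³/s
w_8 = (26.8 − 21.3)/2 = 2.75 m; q_8 = 0.75 × 0.37 × 2.75 = 0.7631 m³/s
w_9 = (26.8 − 25.3)/2 = 0.75 m; q_9 = 0.53 × 0.21 × 0.75 = 0.08348 m³/s
Q = Σ qᵢ = 16.43 m³/s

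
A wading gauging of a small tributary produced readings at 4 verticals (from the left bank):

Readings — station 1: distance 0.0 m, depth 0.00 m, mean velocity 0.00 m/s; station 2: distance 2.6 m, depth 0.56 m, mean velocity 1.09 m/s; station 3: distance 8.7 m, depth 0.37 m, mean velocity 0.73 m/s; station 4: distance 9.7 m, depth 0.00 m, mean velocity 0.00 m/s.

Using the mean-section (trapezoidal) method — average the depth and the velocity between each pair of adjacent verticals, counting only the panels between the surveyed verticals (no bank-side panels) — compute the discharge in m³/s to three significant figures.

Panel 1-2: Δb = 2.6 m, d̄ = (0.00+0.56)/2 = 0.28, v̄ = (0.00+1.09)/2 = 0.545 → q = 2.6×0.28×0.545 = 0.3968 m³/s
Panel 2-3: Δb = 6.1 m, d̄ = (0.56+0.37)/2 = 0.465, v̄ = (1.09+0.73)/2 = 0.91 → q = 6.1×0.465×0.91 = 2.581 m³/s
Panel 3-4: Δb = 1 m, d̄ = (0.37+0.00)/2 = 0.185, v̄ = (0.73+0.00)/2 = 0.365 → q = 1×0.185×0.365 = 0.06753 m³/s
Q = Σ q = 3.046 m³/s

3.05 m³/s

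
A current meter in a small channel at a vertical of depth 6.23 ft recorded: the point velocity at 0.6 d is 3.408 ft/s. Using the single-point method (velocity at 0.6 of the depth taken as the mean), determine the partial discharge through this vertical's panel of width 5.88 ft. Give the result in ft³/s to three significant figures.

v̄ = v₀.₆ = 3.408 ft/s
q = v̄ × d × w = 3.408 × 6.23 × 5.88 = 124.8 ft³/s

125 ft³/s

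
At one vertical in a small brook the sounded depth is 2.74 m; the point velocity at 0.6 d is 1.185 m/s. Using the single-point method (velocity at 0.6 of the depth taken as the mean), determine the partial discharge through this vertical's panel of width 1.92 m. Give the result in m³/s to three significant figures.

v̄ = v₀.₆ = 1.185 m/s
q = v̄ × d × w = 1.185 × 2.74 × 1.92 = 6.234 m³/s

6.23 m³/s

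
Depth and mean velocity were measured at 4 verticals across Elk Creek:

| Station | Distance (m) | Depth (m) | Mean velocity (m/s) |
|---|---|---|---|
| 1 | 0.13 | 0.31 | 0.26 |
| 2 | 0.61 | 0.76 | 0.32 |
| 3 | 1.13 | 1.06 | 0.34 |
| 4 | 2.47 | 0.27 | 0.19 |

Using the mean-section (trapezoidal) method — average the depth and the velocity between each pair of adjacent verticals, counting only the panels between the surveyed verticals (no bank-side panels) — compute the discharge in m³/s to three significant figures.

Panel 1-2: Δb = 0.48 m, d̄ = (0.31+0.76)/2 = 0.535, v̄ = (0.26+0.32)/2 = 0.29 → q = 0.48×0.535×0.29 = 0.07447 m³/s
Panel 2-3: Δb = 0.52 m, d̄ = (0.76+1.06)/2 = 0.91, v̄ = (0.32+0.34)/2 = 0.33 → q = 0.52×0.91×0.33 = 0.1562 m³/s
Panel 3-4: Δb = 1.34 m, d̄ = (1.06+0.27)/2 = 0.665, v̄ = (0.34+0.19)/2 = 0.265 → q = 1.34×0.665×0.265 = 0.2361 m³/s
Q = Σ q = 0.4668 m³/s

0.467 m³/s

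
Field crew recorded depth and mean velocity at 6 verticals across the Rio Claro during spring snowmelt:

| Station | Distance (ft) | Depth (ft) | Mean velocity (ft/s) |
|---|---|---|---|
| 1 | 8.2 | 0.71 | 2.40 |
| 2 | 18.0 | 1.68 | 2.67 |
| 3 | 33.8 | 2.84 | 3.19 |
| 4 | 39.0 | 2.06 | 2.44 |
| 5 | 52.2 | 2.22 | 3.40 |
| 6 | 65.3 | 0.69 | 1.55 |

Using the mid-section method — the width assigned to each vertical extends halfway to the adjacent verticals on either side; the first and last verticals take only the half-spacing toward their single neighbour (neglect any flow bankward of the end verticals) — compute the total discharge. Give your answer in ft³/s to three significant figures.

w_1 = (18.0 − 8.2)/2 = 4.9 ft; q_1 = 2.40 × 0.71 × 4.9 = 8.350 ft³/s
w_2 = (33.8 − 8.2)/2 = 12.8 ft; q_2 = 2.67 × 1.68 × 12.8 = 57.42 ft³/s
w_3 = (39.0 − 18.0)/2 = 10.5 ft; q_3 = 3.19 × 2.84 × 10.5 = 95.13 ft³/s
w_4 = (52.2 − 33.8)/2 = 9.2 ft; q_4 = 2.44 × 2.06 × 9.2 = 46.24 ft³/s
w_5 = (65.3 − 39.0)/2 = 13.15 ft; q_5 = 3.40 × 2.22 × 13.15 = 99.26 ft³/s
w_6 = (65.3 − 52.2)/2 = 6.55 ft; q_6 = 1.55 × 0.69 × 6.55 = 7.005 ft³/s
Q = Σ qᵢ = 313.4 ft³/s

313 ft³/s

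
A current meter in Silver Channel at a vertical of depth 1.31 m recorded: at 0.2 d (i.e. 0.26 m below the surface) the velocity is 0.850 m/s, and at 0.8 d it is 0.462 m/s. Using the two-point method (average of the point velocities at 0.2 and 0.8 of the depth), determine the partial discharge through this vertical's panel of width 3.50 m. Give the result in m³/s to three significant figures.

v̄ = (0.850 + 0.462) / 2 = 0.6560 m/s
q = v̄ × d × w = 0.6560 × 1.31 × 3.50 = 3.008 m³/s

3.01 m³/s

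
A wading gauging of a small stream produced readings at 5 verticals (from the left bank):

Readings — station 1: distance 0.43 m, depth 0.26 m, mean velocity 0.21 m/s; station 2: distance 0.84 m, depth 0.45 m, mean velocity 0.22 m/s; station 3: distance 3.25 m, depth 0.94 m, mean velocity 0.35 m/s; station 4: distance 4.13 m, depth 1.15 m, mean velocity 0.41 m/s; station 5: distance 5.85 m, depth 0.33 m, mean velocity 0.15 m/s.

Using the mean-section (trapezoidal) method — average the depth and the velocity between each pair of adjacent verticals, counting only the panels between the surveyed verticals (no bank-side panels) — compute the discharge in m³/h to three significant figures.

4370 m³/h

Panel 1-2: Δb = 0.41 m, d̄ = (0.26+0.45)/2 = 0.355, v̄ = (0.21+0.22)/2 = 0.215 → q = 0.41×0.355×0.215 = 0.03129 m³/s
Panel 2-3: Δb = 2.41 m, d̄ = (0.45+0.94)/2 = 0.695, v̄ = (0.22+0.35)/2 = 0.285 → q = 2.41×0.695×0.285 = 0.4774 m³/s
Panel 3-4: Δb = 0.88 m, d̄ = (0.94+1.15)/2 = 1.045, v̄ = (0.35+0.41)/2 = 0.38 → q = 0.88×1.045×0.38 = 0.3494 m³/s
Panel 4-5: Δb = 1.72 m, d̄ = (1.15+0.33)/2 = 0.74, v̄ = (0.41+0.15)/2 = 0.28 → q = 1.72×0.74×0.28 = 0.3564 m³/s
Q = Σ q = 1.214 m³/s
= 1.214 × 3600 = 4372 m³/h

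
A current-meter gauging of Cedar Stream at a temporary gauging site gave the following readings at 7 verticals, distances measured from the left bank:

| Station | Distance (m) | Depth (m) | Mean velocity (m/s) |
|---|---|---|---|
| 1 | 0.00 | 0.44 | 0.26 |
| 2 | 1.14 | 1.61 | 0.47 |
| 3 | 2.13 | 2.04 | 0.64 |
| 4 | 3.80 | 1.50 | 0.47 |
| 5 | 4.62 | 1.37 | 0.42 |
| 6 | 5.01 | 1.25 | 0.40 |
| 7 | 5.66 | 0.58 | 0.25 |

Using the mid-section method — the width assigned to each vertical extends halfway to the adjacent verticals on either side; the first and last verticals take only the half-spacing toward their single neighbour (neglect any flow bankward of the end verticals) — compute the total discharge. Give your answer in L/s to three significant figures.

w_1 = (1.14 − 0.00)/2 = 0.57 m; q_1 = 0.26 × 0.44 × 0.57 = 0.06521 m³/s
w_2 = (2.13 − 0.00)/2 = 1.065 m; q_2 = 0.47 × 1.61 × 1.065 = 0.8059 m³/s
w_3 = (3.80 − 1.14)/2 = 1.33 m; q_3 = 0.64 × 2.04 × 1.33 = 1.736 m³/s
w_4 = (4.62 − 2.13)/2 = 1.245 m; q_4 = 0.47 × 1.50 × 1.245 = 0.8777 m³/s
w_5 = (5.01 − 3.80)/2 = 0.605 m; q_5 = 0.42 × 1.37 × 0.605 = 0.3481 m³/s
w_6 = (5.66 − 4.62)/2 = 0.52 m; q_6 = 0.40 × 1.25 × 0.52 = 0.2600 m³/s
w_7 = (5.66 − 5.01)/2 = 0.325 m; q_7 = 0.25 × 0.58 × 0.325 = 0.04713 m³/s
Q = Σ qᵢ = 4.141 m³/s
= 4.141 × 1000 = 4141 L/s

4140 L/s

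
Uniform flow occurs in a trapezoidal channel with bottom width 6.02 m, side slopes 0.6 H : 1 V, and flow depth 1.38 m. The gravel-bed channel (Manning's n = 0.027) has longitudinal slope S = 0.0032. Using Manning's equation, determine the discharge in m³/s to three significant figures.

20.1 m³/s

A = (b + z·y)·y = (6.02 + 0.6×1.38)×1.38 = 9.450 m²
P = b + 2y√(1+z²) = 6.02 + 2×1.38×√(1+0.6²) = 9.239 m
R = A/P = 9.450/9.239 = 1.023 m
Q = (1/n)·A·R^(2/3)·S^(1/2) = (1/0.027) × 9.450 × 1.023^(2/3) × 0.0032^(1/2) = 20.10 m³/s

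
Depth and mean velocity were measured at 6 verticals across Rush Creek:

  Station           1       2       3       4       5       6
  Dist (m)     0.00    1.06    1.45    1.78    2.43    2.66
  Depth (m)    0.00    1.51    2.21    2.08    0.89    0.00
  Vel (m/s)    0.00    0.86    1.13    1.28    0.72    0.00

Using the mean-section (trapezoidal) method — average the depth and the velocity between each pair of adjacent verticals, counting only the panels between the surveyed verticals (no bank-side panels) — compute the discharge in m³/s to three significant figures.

Panel 1-2: Δb = 1.06 m, d̄ = (0.00+1.51)/2 = 0.755, v̄ = (0.00+0.86)/2 = 0.43 → q = 1.06×0.755×0.43 = 0.3441 m³/s
Panel 2-3: Δb = 0.39 m, d̄ = (1.51+2.21)/2 = 1.86, v̄ = (0.86+1.13)/2 = 0.995 → q = 0.39×1.86×0.995 = 0.7218 m³/s
Panel 3-4: Δb = 0.33 m, d̄ = (2.21+2.08)/2 = 2.145, v̄ = (1.13+1.28)/2 = 1.205 → q = 0.33×2.145×1.205 = 0.8530 m³/s
Panel 4-5: Δb = 0.65 m, d̄ = (2.08+0.89)/2 = 1.485, v̄ = (1.28+0.72)/2 = 1 → q = 0.65×1.485×1 = 0.9653 m³/s
Panel 5-6: Δb = 0.23 m, d̄ = (0.89+0.00)/2 = 0.445, v̄ = (0.72+0.00)/2 = 0.36 → q = 0.23×0.445×0.36 = 0.03685 m³/s
Q = Σ q = 2.921 m³/s

2.92 m³/s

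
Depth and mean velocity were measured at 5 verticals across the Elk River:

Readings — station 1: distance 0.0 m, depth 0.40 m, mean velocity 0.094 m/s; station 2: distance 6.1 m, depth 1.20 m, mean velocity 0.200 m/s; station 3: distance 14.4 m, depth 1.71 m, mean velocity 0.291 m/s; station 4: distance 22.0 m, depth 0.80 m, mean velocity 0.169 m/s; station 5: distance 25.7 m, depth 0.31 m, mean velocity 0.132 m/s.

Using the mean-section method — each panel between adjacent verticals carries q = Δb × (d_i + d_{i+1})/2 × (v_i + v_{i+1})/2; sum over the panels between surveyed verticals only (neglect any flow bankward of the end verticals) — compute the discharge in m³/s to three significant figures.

Panel 1-2: Δb = 6.1 m, d̄ = (0.40+1.20)/2 = 0.8, v̄ = (0.094+0.200)/2 = 0.147 → q = 6.1×0.8×0.147 = 0.7174 m³/s
Panel 2-3: Δb = 8.3 m, d̄ = (1.20+1.71)/2 = 1.455, v̄ = (0.200+0.291)/2 = 0.2455 → q = 8.3×1.455×0.2455 = 2.965 m³/s
Panel 3-4: Δb = 7.6 m, d̄ = (1.71+0.80)/2 = 1.255, v̄ = (0.291+0.169)/2 = 0.23 → q = 7.6×1.255×0.23 = 2.194 m³/s
Panel 4-5: Δb = 3.7 m, d̄ = (0.80+0.31)/2 = 0.555, v̄ = (0.169+0.132)/2 = 0.1505 → q = 3.7×0.555×0.1505 = 0.3091 m³/s
Q = Σ q = 6.185 m³/s

6.18 m³/s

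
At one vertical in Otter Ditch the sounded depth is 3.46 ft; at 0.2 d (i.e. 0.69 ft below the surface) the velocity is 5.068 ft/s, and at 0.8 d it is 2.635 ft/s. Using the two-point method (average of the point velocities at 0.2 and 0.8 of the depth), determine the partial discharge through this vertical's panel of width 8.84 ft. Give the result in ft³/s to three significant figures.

v̄ = (5.068 + 2.635) / 2 = 3.852 ft/s
q = v̄ × d × w = 3.852 × 3.46 × 8.84 = 117.8 ft³/s

118 ft³/s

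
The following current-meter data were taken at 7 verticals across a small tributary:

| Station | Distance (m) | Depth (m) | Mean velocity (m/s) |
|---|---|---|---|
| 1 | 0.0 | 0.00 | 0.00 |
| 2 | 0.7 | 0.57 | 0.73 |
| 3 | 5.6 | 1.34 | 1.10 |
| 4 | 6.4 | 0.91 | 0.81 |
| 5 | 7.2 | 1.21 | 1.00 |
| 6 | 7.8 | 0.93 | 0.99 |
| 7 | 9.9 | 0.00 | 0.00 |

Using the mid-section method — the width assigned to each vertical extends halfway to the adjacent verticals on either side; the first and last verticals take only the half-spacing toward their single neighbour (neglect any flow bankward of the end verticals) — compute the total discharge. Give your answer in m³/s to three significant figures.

8.05 m³/s

w_2 = (5.6 − 0.0)/2 = 2.8 m; q_2 = 0.73 × 0.57 × 2.8 = 1.165 m³/s
w_3 = (6.4 − 0.7)/2 = 2.85 m; q_3 = 1.10 × 1.34 × 2.85 = 4.201 m³/s
w_4 = (7.2 − 5.6)/2 = 0.8 m; q_4 = 0.81 × 0.91 × 0.8 = 0.5897 m³/s
w_5 = (7.8 − 6.4)/2 = 0.7 m; q_5 = 1.00 × 1.21 × 0.7 = 0.8470 m³/s
w_6 = (9.9 − 7.2)/2 = 1.35 m; q_6 = 0.99 × 0.93 × 1.35 = 1.243 m³/s
Stations 1, 7 contribute zero (depth or velocity is 0).
Q = Σ qᵢ = 8.046 m³/s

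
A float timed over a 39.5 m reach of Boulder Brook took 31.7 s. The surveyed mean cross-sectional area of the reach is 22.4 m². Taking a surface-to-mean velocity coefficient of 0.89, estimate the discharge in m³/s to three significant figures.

24.8 m³/s

v_surface = L / t̄ = 39.5 / 31.7 = 1.246 m/s
v_mean = 0.89 × 1.246 = 1.109 m/s
Q = A × v_mean = 22.4 × 1.109 = 24.84 m³/s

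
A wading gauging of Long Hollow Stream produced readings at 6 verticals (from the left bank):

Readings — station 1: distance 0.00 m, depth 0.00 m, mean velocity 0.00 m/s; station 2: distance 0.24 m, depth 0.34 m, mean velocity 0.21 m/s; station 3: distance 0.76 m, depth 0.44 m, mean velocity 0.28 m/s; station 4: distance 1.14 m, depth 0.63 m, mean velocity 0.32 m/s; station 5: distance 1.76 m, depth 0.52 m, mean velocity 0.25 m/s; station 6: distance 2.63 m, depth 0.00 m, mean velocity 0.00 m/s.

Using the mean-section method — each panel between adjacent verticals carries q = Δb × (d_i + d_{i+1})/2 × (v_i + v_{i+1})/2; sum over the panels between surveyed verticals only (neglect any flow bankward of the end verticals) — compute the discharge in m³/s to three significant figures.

Panel 1-2: Δb = 0.24 m, d̄ = (0.00+0.34)/2 = 0.17, v̄ = (0.00+0.21)/2 = 0.105 → q = 0.24×0.17×0.105 = 0.004284 m³/s
Panel 2-3: Δb = 0.52 m, d̄ = (0.34+0.44)/2 = 0.39, v̄ = (0.21+0.28)/2 = 0.245 → q = 0.52×0.39×0.245 = 0.04969 m³/s
Panel 3-4: Δb = 0.38 m, d̄ = (0.44+0.63)/2 = 0.535, v̄ = (0.28+0.32)/2 = 0.3 → q = 0.38×0.535×0.3 = 0.06099 m³/s
Panel 4-5: Δb = 0.62 m, d̄ = (0.63+0.52)/2 = 0.575, v̄ = (0.32+0.25)/2 = 0.285 → q = 0.62×0.575×0.285 = 0.1016 m³/s
Panel 5-6: Δb = 0.87 m, d̄ = (0.52+0.00)/2 = 0.26, v̄ = (0.25+0.00)/2 = 0.125 → q = 0.87×0.26×0.125 = 0.02828 m³/s
Q = Σ q = 0.2448 m³/s

0.245 m³/s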